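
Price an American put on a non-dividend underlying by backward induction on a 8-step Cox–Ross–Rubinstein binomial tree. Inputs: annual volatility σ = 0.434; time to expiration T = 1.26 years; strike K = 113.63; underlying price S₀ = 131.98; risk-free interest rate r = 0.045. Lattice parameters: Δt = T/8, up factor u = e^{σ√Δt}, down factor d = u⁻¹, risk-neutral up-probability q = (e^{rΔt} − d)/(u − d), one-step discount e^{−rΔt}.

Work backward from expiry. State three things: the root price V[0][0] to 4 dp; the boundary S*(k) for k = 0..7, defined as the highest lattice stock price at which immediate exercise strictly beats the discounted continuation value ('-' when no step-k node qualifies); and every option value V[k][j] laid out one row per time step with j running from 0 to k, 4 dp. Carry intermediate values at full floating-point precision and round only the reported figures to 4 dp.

Δt=0.15750, u=1.18796, d=0.84178, q=0.47759, disc=e^(-rΔt)=0.99294
k=8 terminal: V=max(K-S,0) → 80.3571 66.6736 47.3627 20.1102 0.0000 0.0000 0.0000 0.0000 0.0000
k=7: j=0 S=39.5269 intr=74.1031 cont=73.3006 V=74.1031[EX]; j=1 S=55.7824 intr=57.8476 cont=57.0451 V=57.8476[EX]; j=2 S=78.7230 intr=34.9070 cont=34.1045 V=34.9070[EX]; j=3 S=111.0979 intr=2.5321 cont=10.4315 V=10.4315[hold]; j=4 S=156.7871 intr=0.0000 cont=0.0000 V=0.0000[hold]; j=5 S=221.2660 intr=0.0000 cont=0.0000 V=0.0000[hold]; j=6 S=312.2620 intr=0.0000 cont=0.0000 V=0.0000[hold]; j=7 S=440.6801 intr=0.0000 cont=0.0000 V=0.0000[hold]  S*(7)=78.7230
k=6: j=0 S=46.9564 intr=66.6736 cont=65.8711 V=66.6736[EX]; j=1 S=66.2673 intr=47.3627 cont=46.5602 V=47.3627[EX]; j=2 S=93.5198 intr=20.1102 cont=23.0537 V=23.0537[hold]; j=3 S=131.9800 intr=0.0000 cont=5.4110 V=5.4110[hold]; j=4 S=186.2570 intr=0.0000 cont=0.0000 V=0.0000[hold]; j=5 S=262.8554 intr=0.0000 cont=0.0000 V=0.0000[hold]; j=6 S=370.9550 intr=0.0000 cont=0.0000 V=0.0000[hold]  S*(6)=66.2673
k=5: j=0 S=55.7824 intr=57.8476 cont=57.0451 V=57.8476[EX]; j=1 S=78.7230 intr=34.9070 cont=35.5004 V=35.5004[hold]; j=2 S=111.0979 intr=2.5321 cont=14.5244 V=14.5244[hold]; j=3 S=156.7871 intr=0.0000 cont=2.8068 V=2.8068[hold]; j=4 S=221.2660 intr=0.0000 cont=0.0000 V=0.0000[hold]; j=5 S=312.2620 intr=0.0000 cont=0.0000 V=0.0000[hold]  S*(5)=55.7824
k=4: j=0 S=66.2673 intr=47.3627 cont=46.8416 V=47.3627[EX]; j=1 S=93.5198 intr=20.1102 cont=25.3024 V=25.3024[hold]; j=2 S=131.9800 intr=0.0000 cont=8.8651 V=8.8651[hold]; j=3 S=186.2570 intr=0.0000 cont=1.4559 V=1.4559[hold]; j=4 S=262.8554 intr=0.0000 cont=0.0000 V=0.0000[hold]  S*(4)=66.2673
k=3: j=0 S=78.7230 intr=34.9070 cont=36.5668 V=36.5668[hold]; j=1 S=111.0979 intr=2.5321 cont=17.3288 V=17.3288[hold]; j=2 S=156.7871 intr=0.0000 cont=5.2889 V=5.2889[hold]; j=3 S=221.2660 intr=0.0000 cont=0.7552 V=0.7552[hold]  S*(3)=-
k=2: j=0 S=93.5198 intr=20.1102 cont=27.1855 V=27.1855[hold]; j=1 S=131.9800 intr=0.0000 cont=11.4969 V=11.4969[hold]; j=2 S=186.2570 intr=0.0000 cont=3.1016 V=3.1016[hold]  S*(2)=-
k=1: j=0 S=111.0979 intr=2.5321 cont=19.5537 V=19.5537[hold]; j=1 S=156.7871 intr=0.0000 cont=7.4345 V=7.4345[hold]  S*(1)=-
k=0: j=0 S=131.9800 intr=0.0000 cont=13.6684 V=13.6684[hold]  S*(0)=-

price = 13.6684
boundary = - - - - 66.2673 55.7824 66.2673 78.7230
tree:
13.6684
19.5537 7.4345
27.1855 11.4969 3.1016
36.5668 17.3288 5.2889 0.7552
47.3627 25.3024 8.8651 1.4559 0.0000
57.8476 35.5004 14.5244 2.8068 0.0000 0.0000
66.6736 47.3627 23.0537 5.4110 0.0000 0.0000 0.0000
74.1031 57.8476 34.9070 10.4315 0.0000 0.0000 0.0000 0.0000
80.3571 66.6736 47.3627 20.1102 0.0000 0.0000 0.0000 0.0000 0.0000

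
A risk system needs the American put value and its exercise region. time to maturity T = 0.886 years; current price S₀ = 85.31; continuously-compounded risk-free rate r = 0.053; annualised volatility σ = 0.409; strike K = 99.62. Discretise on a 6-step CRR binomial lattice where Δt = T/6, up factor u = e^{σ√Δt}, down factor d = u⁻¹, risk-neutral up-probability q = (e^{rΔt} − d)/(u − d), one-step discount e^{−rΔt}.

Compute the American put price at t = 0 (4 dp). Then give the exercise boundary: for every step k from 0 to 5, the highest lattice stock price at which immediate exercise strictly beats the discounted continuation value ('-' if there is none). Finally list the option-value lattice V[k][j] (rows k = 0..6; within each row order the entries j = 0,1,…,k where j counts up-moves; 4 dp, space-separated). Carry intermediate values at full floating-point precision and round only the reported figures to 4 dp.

Δt=0.14767, u=1.17019, d=0.85456, q=0.48568, disc=e^(-rΔt)=0.99220
k=6 terminal: V=max(K-S,0) → 66.3957 54.1242 37.3204 14.3100 0.0000 0.0000 0.0000
k=5: j=0 S=38.8789 intr=60.7411 cont=59.9645 V=60.7411[EX]; j=1 S=53.2388 intr=46.3812 cont=45.6046 V=46.3812[EX]; j=2 S=72.9025 intr=26.7175 cont=25.9408 V=26.7175[EX]; j=3 S=99.8291 intr=0.0000 cont=7.3025 V=7.3025[hold]; j=4 S=136.7010 intr=0.0000 cont=0.0000 V=0.0000[hold]; j=5 S=187.1916 intr=0.0000 cont=0.0000 V=0.0000[hold]  S*(5)=72.9025
k=4: j=0 S=45.4958 intr=54.1242 cont=53.3476 V=54.1242[EX]; j=1 S=62.2996 intr=37.3204 cont=36.5438 V=37.3204[EX]; j=2 S=85.3100 intr=14.3100 cont=17.1532 V=17.1532[hold]; j=3 S=116.8193 intr=0.0000 cont=3.7265 V=3.7265[hold]; j=4 S=159.9665 intr=0.0000 cont=0.0000 V=0.0000[hold]  S*(4)=62.2996
k=3: j=0 S=53.2388 intr=46.3812 cont=45.6046 V=46.3812[EX]; j=1 S=72.9025 intr=26.7175 cont=27.3110 V=27.3110[hold]; j=2 S=99.8291 intr=0.0000 cont=10.5492 V=10.5492[hold]; j=3 S=136.7010 intr=0.0000 cont=1.9017 V=1.9017[hold]  S*(3)=53.2388
k=2: j=0 S=62.2996 intr=37.3204 cont=36.8298 V=37.3204[EX]; j=1 S=85.3100 intr=14.3100 cont=19.0207 V=19.0207[hold]; j=2 S=116.8193 intr=0.0000 cont=6.2998 V=6.2998[hold]  S*(2)=62.2996
k=1: j=0 S=72.9025 intr=26.7175 cont=28.2109 V=28.2109[hold]; j=1 S=99.8291 intr=0.0000 cont=12.7422 V=12.7422[hold]  S*(1)=-
k=0: j=0 S=85.3100 intr=14.3100 cont=20.5367 V=20.5367[hold]  S*(0)=-

price = 20.5367
boundary = - - 62.2996 53.2388 62.2996 72.9025
tree:
20.5367
28.2109 12.7422
37.3204 19.0207 6.2998
46.3812 27.3110 10.5492 1.9017
54.1242 37.3204 17.1532 3.7265 0.0000
60.7411 46.3812 26.7175 7.3025 0.0000 0.0000
66.3957 54.1242 37.3204 14.3100 0.0000 0.0000 0.0000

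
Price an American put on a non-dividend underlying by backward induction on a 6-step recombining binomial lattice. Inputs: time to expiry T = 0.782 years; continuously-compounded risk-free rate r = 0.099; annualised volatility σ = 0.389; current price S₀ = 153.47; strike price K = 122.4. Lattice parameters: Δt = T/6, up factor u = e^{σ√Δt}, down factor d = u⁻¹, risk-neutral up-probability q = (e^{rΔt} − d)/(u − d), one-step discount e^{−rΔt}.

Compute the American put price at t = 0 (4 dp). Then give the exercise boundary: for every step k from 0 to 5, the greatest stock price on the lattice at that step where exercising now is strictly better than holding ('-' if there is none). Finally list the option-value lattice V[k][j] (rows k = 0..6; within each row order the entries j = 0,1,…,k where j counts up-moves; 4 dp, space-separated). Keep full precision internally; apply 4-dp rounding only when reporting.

Δt=0.13033, u=1.15078, d=0.86898, q=0.51103, disc=e^(-rΔt)=0.98718
k=6 terminal: V=max(K-S,0) → 56.3183 34.8892 6.5109 0.0000 0.0000 0.0000 0.0000
k=5: j=0 S=76.0451 intr=46.3549 cont=44.7857 V=46.3549[EX]; j=1 S=100.7053 intr=21.6947 cont=20.1255 V=21.6947[EX]; j=2 S=133.3623 intr=0.0000 cont=3.1428 V=3.1428[hold]; j=3 S=176.6094 intr=0.0000 cont=0.0000 V=0.0000[hold]; j=4 S=233.8809 intr=0.0000 cont=0.0000 V=0.0000[hold]; j=5 S=309.7245 intr=0.0000 cont=0.0000 V=0.0000[hold]  S*(5)=100.7053
k=4: j=0 S=87.5108 intr=34.8892 cont=33.3200 V=34.8892[EX]; j=1 S=115.8891 intr=6.5109 cont=12.0575 V=12.0575[hold]; j=2 S=153.4700 intr=0.0000 cont=1.5170 V=1.5170[hold]; j=3 S=203.2377 intr=0.0000 cont=0.0000 V=0.0000[hold]; j=4 S=269.1443 intr=0.0000 cont=0.0000 V=0.0000[hold]  S*(4)=87.5108
k=3: j=0 S=100.7053 intr=21.6947 cont=22.9237 V=22.9237[hold]; j=1 S=133.3623 intr=0.0000 cont=6.5854 V=6.5854[hold]; j=2 S=176.6094 intr=0.0000 cont=0.7323 V=0.7323[hold]; j=3 S=233.8809 intr=0.0000 cont=0.0000 V=0.0000[hold]  S*(3)=-
k=2: j=0 S=115.8891 intr=6.5109 cont=14.3874 V=14.3874[hold]; j=1 S=153.4700 intr=0.0000 cont=3.5482 V=3.5482[hold]; j=2 S=203.2377 intr=0.0000 cont=0.3535 V=0.3535[hold]  S*(2)=-
k=1: j=0 S=133.3623 intr=0.0000 cont=8.7348 V=8.7348[hold]; j=1 S=176.6094 intr=0.0000 cont=1.8910 V=1.8910[hold]  S*(1)=-
k=0: j=0 S=153.4700 intr=0.0000 cont=5.1702 V=5.1702[hold]  S*(0)=-

price = 5.1702
boundary = - - - - 87.5108 100.7053
tree:
5.1702
8.7348 1.8910
14.3874 3.5482 0.3535
22.9237 6.5854 0.7323 0.0000
34.8892 12.0575 1.5170 0.0000 0.0000
46.3549 21.6947 3.1428 0.0000 0.0000 0.0000
56.3183 34.8892 6.5109 0.0000 0.0000 0.0000 0.0000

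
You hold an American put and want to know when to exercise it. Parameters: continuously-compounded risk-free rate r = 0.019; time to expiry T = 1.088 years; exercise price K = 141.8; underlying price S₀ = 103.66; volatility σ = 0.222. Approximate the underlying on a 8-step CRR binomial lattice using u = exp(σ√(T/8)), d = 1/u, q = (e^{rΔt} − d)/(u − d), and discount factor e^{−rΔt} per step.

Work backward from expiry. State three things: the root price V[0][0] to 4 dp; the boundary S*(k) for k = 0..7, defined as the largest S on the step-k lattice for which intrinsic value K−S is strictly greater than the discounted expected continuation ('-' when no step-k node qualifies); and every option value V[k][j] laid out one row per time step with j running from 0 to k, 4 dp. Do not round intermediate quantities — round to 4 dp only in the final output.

Δt=0.13600  u=1.08531  d=0.92139  q=0.49533  discount=0.99742
step 8 (expiry): payoffs max(K−S,0) = 87.9523 78.3724 67.0882 53.7964 38.1400 19.6982 0.0000 0.0000 0.0000
step 7: (k=7,j=0): S=58.4417, (K−S)⁺=83.3583, hold=82.9924 ⇒ V=83.3583 exercise | (k=7,j=1): S=68.8389, (K−S)⁺=72.9611, hold=72.5952 ⇒ V=72.9611 exercise | (k=7,j=2): S=81.0858, (K−S)⁺=60.7142, hold=60.3483 ⇒ V=60.7142 exercise | (k=7,j=3): S=95.5115, (K−S)⁺=46.2885, hold=45.9226 ⇒ V=46.2885 exercise | (k=7,j=4): S=112.5037, (K−S)⁺=29.2963, hold=28.9304 ⇒ V=29.2963 exercise | (k=7,j=5): S=132.5189, (K−S)⁺=9.2811, hold=9.9155 ⇒ V=9.9155 continue | (k=7,j=6): S=156.0949, (K−S)⁺=0.0000, hold=0.0000 ⇒ V=0.0000 continue | (k=7,j=7): S=183.8653, (K−S)⁺=0.0000, hold=0.0000 ⇒ V=0.0000 continue  boundary S*=112.5037
step 6: (k=6,j=0): S=63.4276, (K−S)⁺=78.3724, hold=78.0065 ⇒ V=78.3724 exercise | (k=6,j=1): S=74.7118, (K−S)⁺=67.0882, hold=66.7223 ⇒ V=67.0882 exercise | (k=6,j=2): S=88.0036, (K−S)⁺=53.7964, hold=53.4305 ⇒ V=53.7964 exercise | (k=6,j=3): S=103.6600, (K−S)⁺=38.1400, hold=37.7741 ⇒ V=38.1400 exercise | (k=6,j=4): S=122.1018, (K−S)⁺=19.6982, hold=19.6456 ⇒ V=19.6982 exercise | (k=6,j=5): S=143.8246, (K−S)⁺=0.0000, hold=4.9911 ⇒ V=4.9911 continue | (k=6,j=6): S=169.4120, (K−S)⁺=0.0000, hold=0.0000 ⇒ V=0.0000 continue  boundary S*=122.1018
step 5: (k=5,j=0): S=68.8389, (K−S)⁺=72.9611, hold=72.5952 ⇒ V=72.9611 exercise | (k=5,j=1): S=81.0858, (K−S)⁺=60.7142, hold=60.3483 ⇒ V=60.7142 exercise | (k=5,j=2): S=95.5115, (K−S)⁺=46.2885, hold=45.9226 ⇒ V=46.2885 exercise | (k=5,j=3): S=112.5037, (K−S)⁺=29.2963, hold=28.9304 ⇒ V=29.2963 exercise | (k=5,j=4): S=132.5189, (K−S)⁺=9.2811, hold=12.3813 ⇒ V=12.3813 continue | (k=5,j=5): S=156.0949, (K−S)⁺=0.0000, hold=2.5124 ⇒ V=2.5124 continue  boundary S*=112.5037
step 4: (k=4,j=0): S=74.7118, (K−S)⁺=67.0882, hold=66.7223 ⇒ V=67.0882 exercise | (k=4,j=1): S=88.0036, (K−S)⁺=53.7964, hold=53.4305 ⇒ V=53.7964 exercise | (k=4,j=2): S=103.6600, (K−S)⁺=38.1400, hold=37.7741 ⇒ V=38.1400 exercise | (k=4,j=3): S=122.1018, (K−S)⁺=19.6982, hold=20.8639 ⇒ V=20.8639 continue | (k=4,j=4): S=143.8246, (K−S)⁺=0.0000, hold=7.4736 ⇒ V=7.4736 continue  boundary S*=103.6600
step 3: (k=3,j=0): S=81.0858, (K−S)⁺=60.7142, hold=60.3483 ⇒ V=60.7142 exercise | (k=3,j=1): S=95.5115, (K−S)⁺=46.2885, hold=45.9226 ⇒ V=46.2885 exercise | (k=3,j=2): S=112.5037, (K−S)⁺=29.2963, hold=29.5063 ⇒ V=29.5063 continue | (k=3,j=3): S=132.5189, (K−S)⁺=9.2811, hold=14.1946 ⇒ V=14.1946 continue  boundary S*=95.5115
step 2: (k=2,j=0): S=88.0036, (K−S)⁺=53.7964, hold=53.4305 ⇒ V=53.7964 exercise | (k=2,j=1): S=103.6600, (K−S)⁺=38.1400, hold=37.8778 ⇒ V=38.1400 exercise | (k=2,j=2): S=122.1018, (K−S)⁺=19.6982, hold=21.8654 ⇒ V=21.8654 continue  boundary S*=103.6600
step 1: (k=1,j=0): S=95.5115, (K−S)⁺=46.2885, hold=45.9226 ⇒ V=46.2885 exercise | (k=1,j=1): S=112.5037, (K−S)⁺=29.2963, hold=30.0011 ⇒ V=30.0011 continue  boundary S*=95.5115
step 0: (k=0,j=0): S=103.6600, (K−S)⁺=38.1400, hold=38.1223 ⇒ V=38.1400 exercise  boundary S*=103.6600

price = 38.1400
boundary = 103.6600 95.5115 103.6600 95.5115 103.6600 112.5037 122.1018 112.5037
tree:
38.1400
46.2885 30.0011
53.7964 38.1400 21.8654
60.7142 46.2885 29.5063 14.1946
67.0882 53.7964 38.1400 20.8639 7.4736
72.9611 60.7142 46.2885 29.2963 12.3813 2.5124
78.3724 67.0882 53.7964 38.1400 19.6982 4.9911 0.0000
83.3583 72.9611 60.7142 46.2885 29.2963 9.9155 0.0000 0.0000
87.9523 78.3724 67.0882 53.7964 38.1400 19.6982 0.0000 0.0000 0.0000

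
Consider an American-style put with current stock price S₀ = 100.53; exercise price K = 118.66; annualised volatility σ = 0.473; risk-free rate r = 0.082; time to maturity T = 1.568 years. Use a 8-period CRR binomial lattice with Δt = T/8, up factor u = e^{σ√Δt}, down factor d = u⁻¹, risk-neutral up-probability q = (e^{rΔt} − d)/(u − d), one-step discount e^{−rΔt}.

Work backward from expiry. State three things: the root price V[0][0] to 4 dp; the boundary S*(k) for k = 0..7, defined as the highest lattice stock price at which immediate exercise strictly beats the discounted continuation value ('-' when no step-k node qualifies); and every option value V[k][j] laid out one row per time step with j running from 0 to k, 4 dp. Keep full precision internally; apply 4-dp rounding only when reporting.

price = 29.3086
boundary = - - 66.1314 53.6369 66.1314 53.6369 66.1314 81.5365
tree:
29.3086
39.8221 19.1767
52.5286 27.7235 10.7854
65.0231 38.8488 16.8923 4.6922
75.1569 52.5286 25.6895 8.1601 1.1844
83.3761 65.0231 37.6357 13.9233 2.3428 0.0000
90.0425 75.1569 52.5286 23.1542 4.6340 0.0000 0.0000
95.4493 83.3761 65.0231 37.1235 9.1659 0.0000 0.0000 0.0000
99.8346 90.0425 75.1569 52.5286 18.1300 0.0000 0.0000 0.0000 0.0000

params: Δt=0.19600 u=1.23295 d=0.81107 q=0.48624 e^(-rΔt)=0.98406
t_8 payoffs: 99.8346 90.0425 75.1569 52.5286 18.1300 0.0000 0.0000 0.0000 0.0000
t_7: node(7,0) S=23.2107 payoff=95.4493 vs cont=93.5574 → 95.4493 [stop]  node(7,1) S=35.2839 payoff=83.3761 vs cont=81.4843 → 83.3761 [stop]  node(7,2) S=53.6369 payoff=65.0231 vs cont=63.1312 → 65.0231 [stop]  node(7,3) S=81.5365 payoff=37.1235 vs cont=35.2317 → 37.1235 [stop]  node(7,4) S=123.9480 payoff=0.0000 vs cont=9.1659 → 9.1659 [wait]  node(7,5) S=188.4201 payoff=0.0000 vs cont=0.0000 → 0.0000 [wait]  node(7,6) S=286.4278 payoff=0.0000 vs cont=0.0000 → 0.0000 [wait]  node(7,7) S=435.4145 payoff=0.0000 vs cont=0.0000 → 0.0000 [wait]  ⇒ S*(7)=81.5365
t_6: node(6,0) S=28.6175 payoff=90.0425 vs cont=88.1506 → 90.0425 [stop]  node(6,1) S=43.5031 payoff=75.1569 vs cont=73.2650 → 75.1569 [stop]  node(6,2) S=66.1314 payoff=52.5286 vs cont=50.6367 → 52.5286 [stop]  node(6,3) S=100.5300 payoff=18.1300 vs cont=23.1542 → 23.1542 [wait]  node(6,4) S=152.8211 payoff=0.0000 vs cont=4.6340 → 4.6340 [wait]  node(6,5) S=232.3118 payoff=0.0000 vs cont=0.0000 → 0.0000 [wait]  node(6,6) S=353.1498 payoff=0.0000 vs cont=0.0000 → 0.0000 [wait]  ⇒ S*(6)=66.1314
t_5: node(5,0) S=35.2839 payoff=83.3761 vs cont=81.4843 → 83.3761 [stop]  node(5,1) S=53.6369 payoff=65.0231 vs cont=63.1312 → 65.0231 [stop]  node(5,2) S=81.5365 payoff=37.1235 vs cont=37.6357 → 37.6357 [wait]  node(5,3) S=123.9480 payoff=0.0000 vs cont=13.9233 → 13.9233 [wait]  node(5,4) S=188.4201 payoff=0.0000 vs cont=2.3428 → 2.3428 [wait]  node(5,5) S=286.4278 payoff=0.0000 vs cont=0.0000 → 0.0000 [wait]  ⇒ S*(5)=53.6369
t_4: node(4,0) S=43.5031 payoff=75.1569 vs cont=73.2650 → 75.1569 [stop]  node(4,1) S=66.1314 payoff=52.5286 vs cont=50.8818 → 52.5286 [stop]  node(4,2) S=100.5300 payoff=18.1300 vs cont=25.6895 → 25.6895 [wait]  node(4,3) S=152.8211 payoff=0.0000 vs cont=8.1601 → 8.1601 [wait]  node(4,4) S=232.3118 payoff=0.0000 vs cont=1.1844 → 1.1844 [wait]  ⇒ S*(4)=66.1314
t_3: node(3,0) S=53.6369 payoff=65.0231 vs cont=63.1312 → 65.0231 [stop]  node(3,1) S=81.5365 payoff=37.1235 vs cont=38.8488 → 38.8488 [wait]  node(3,2) S=123.9480 payoff=0.0000 vs cont=16.8923 → 16.8923 [wait]  node(3,3) S=188.4201 payoff=0.0000 vs cont=4.6922 → 4.6922 [wait]  ⇒ S*(3)=53.6369
t_2: node(2,0) S=66.1314 payoff=52.5286 vs cont=51.4622 → 52.5286 [stop]  node(2,1) S=100.5300 payoff=18.1300 vs cont=27.7235 → 27.7235 [wait]  node(2,2) S=152.8211 payoff=0.0000 vs cont=10.7854 → 10.7854 [wait]  ⇒ S*(2)=66.1314
t_1: node(1,0) S=81.5365 payoff=37.1235 vs cont=39.8221 → 39.8221 [wait]  node(1,1) S=123.9480 payoff=0.0000 vs cont=19.1767 → 19.1767 [wait]  ⇒ S*(1)=-
t_0: node(0,0) S=100.5300 payoff=18.1300 vs cont=29.3086 → 29.3086 [wait]  ⇒ S*(0)=-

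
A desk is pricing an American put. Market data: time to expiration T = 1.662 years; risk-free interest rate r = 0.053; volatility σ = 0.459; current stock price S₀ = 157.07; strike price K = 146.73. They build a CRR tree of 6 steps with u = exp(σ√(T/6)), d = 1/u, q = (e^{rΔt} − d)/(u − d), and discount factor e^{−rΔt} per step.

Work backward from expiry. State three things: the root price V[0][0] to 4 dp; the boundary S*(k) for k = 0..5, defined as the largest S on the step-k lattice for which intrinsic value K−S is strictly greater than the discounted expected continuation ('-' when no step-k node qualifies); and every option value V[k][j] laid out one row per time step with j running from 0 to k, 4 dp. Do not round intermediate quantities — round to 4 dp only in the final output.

price = 24.6795
boundary = - - - 76.0937 96.8866 76.0937
tree:
24.6795
36.4098 12.2392
51.8509 20.1575 3.7026
70.6363 32.3163 7.0923 0.0000
86.9668 49.8434 13.5850 0.0000 0.0000
99.7926 70.6363 26.0216 0.0000 0.0000 0.0000
109.8658 86.9668 49.8434 0.0000 0.0000 0.0000 0.0000

Δt=0.27700, u=1.27325, d=0.78539, q=0.47021, disc=e^(-rΔt)=0.98543
k=6 terminal: V=max(K-S,0) → 109.8658 86.9668 49.8434 0.0000 0.0000 0.0000 0.0000
k=5: j=0 S=46.9374 intr=99.7926 cont=97.6542 V=99.7926[EX]; j=1 S=76.0937 intr=70.6363 cont=68.4979 V=70.6363[EX]; j=2 S=123.3612 intr=23.3688 cont=26.0216 V=26.0216[hold]; j=3 S=199.9899 intr=0.0000 cont=0.0000 V=0.0000[hold]; j=4 S=324.2185 intr=0.0000 cont=0.0000 V=0.0000[hold]; j=5 S=525.6146 intr=0.0000 cont=0.0000 V=0.0000[hold]  S*(5)=76.0937
k=4: j=0 S=59.7632 intr=86.9668 cont=84.8284 V=86.9668[EX]; j=1 S=96.8866 intr=49.8434 cont=48.9342 V=49.8434[EX]; j=2 S=157.0700 intr=0.0000 cont=13.5850 V=13.5850[hold]; j=3 S=254.6378 intr=0.0000 cont=0.0000 V=0.0000[hold]; j=4 S=412.8122 intr=0.0000 cont=0.0000 V=0.0000[hold]  S*(4)=96.8866
k=3: j=0 S=76.0937 intr=70.6363 cont=68.4979 V=70.6363[EX]; j=1 S=123.3612 intr=23.3688 cont=32.3163 V=32.3163[hold]; j=2 S=199.9899 intr=0.0000 cont=7.0923 V=7.0923[hold]; j=3 S=324.2185 intr=0.0000 cont=0.0000 V=0.0000[hold]  S*(3)=76.0937
k=2: j=0 S=96.8866 intr=49.8434 cont=51.8509 V=51.8509[hold]; j=1 S=157.0700 intr=0.0000 cont=20.1575 V=20.1575[hold]; j=2 S=254.6378 intr=0.0000 cont=3.7026 V=3.7026[hold]  S*(2)=-
k=1: j=0 S=123.3612 intr=23.3688 cont=36.4098 V=36.4098[hold]; j=1 S=199.9899 intr=0.0000 cont=12.2392 V=12.2392[hold]  S*(1)=-
k=0: j=0 S=157.0700 intr=0.0000 cont=24.6795 V=24.6795[hold]  S*(0)=-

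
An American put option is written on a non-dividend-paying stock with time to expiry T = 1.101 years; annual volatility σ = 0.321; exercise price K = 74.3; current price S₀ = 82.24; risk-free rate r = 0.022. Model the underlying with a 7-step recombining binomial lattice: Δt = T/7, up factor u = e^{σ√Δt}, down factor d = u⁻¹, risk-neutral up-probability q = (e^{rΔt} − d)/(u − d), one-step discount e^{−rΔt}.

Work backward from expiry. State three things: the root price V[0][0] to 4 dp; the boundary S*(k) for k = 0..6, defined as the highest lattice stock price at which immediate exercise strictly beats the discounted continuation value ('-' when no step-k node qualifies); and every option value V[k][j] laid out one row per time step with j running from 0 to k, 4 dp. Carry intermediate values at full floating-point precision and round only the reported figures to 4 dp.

price = 6.2774
boundary = - - - - 49.4230 56.1330 63.7538
tree:
6.2774
9.3270 3.0425
13.4550 4.9542 1.0083
18.7149 7.8943 1.8275 0.1345
24.8770 12.2217 3.2967 0.2604 0.0000
30.7848 18.1670 5.9150 0.5042 0.0000 0.0000
35.9864 24.8770 10.5462 0.9764 0.0000 0.0000 0.0000
40.5663 30.7848 18.1670 1.8906 0.0000 0.0000 0.0000 0.0000

Δt=0.15729, u=1.13576, d=0.88046, q=0.48179, disc=e^(-rΔt)=0.99655
k=7 terminal: V=max(K-S,0) → 40.5663 30.7848 18.1670 1.8906 0.0000 0.0000 0.0000 0.0000
k=6: j=0 S=38.3136 intr=35.9864 cont=35.7298 V=35.9864[EX]; j=1 S=49.4230 intr=24.8770 cont=24.6203 V=24.8770[EX]; j=2 S=63.7538 intr=10.5462 cont=10.2895 V=10.5462[EX]; j=3 S=82.2400 intr=0.0000 cont=0.9764 V=0.9764[hold]; j=4 S=106.0864 intr=0.0000 cont=0.0000 V=0.0000[hold]; j=5 S=136.8474 intr=0.0000 cont=0.0000 V=0.0000[hold]; j=6 S=176.5279 intr=0.0000 cont=0.0000 V=0.0000[hold]  S*(6)=63.7538
k=5: j=0 S=43.5152 intr=30.7848 cont=30.5281 V=30.7848[EX]; j=1 S=56.1330 intr=18.1670 cont=17.9104 V=18.1670[EX]; j=2 S=72.4094 intr=1.8906 cont=5.9150 V=5.9150[hold]; j=3 S=93.4053 intr=0.0000 cont=0.5042 V=0.5042[hold]; j=4 S=120.4892 intr=0.0000 cont=0.0000 V=0.0000[hold]; j=5 S=155.4265 intr=0.0000 cont=0.0000 V=0.0000[hold]  S*(5)=56.1330
k=4: j=0 S=49.4230 intr=24.8770 cont=24.6203 V=24.8770[EX]; j=1 S=63.7538 intr=10.5462 cont=12.2217 V=12.2217[hold]; j=2 S=82.2400 intr=0.0000 cont=3.2967 V=3.2967[hold]; j=3 S=106.0864 intr=0.0000 cont=0.2604 V=0.2604[hold]; j=4 S=136.8474 intr=0.0000 cont=0.0000 V=0.0000[hold]  S*(4)=49.4230
k=3: j=0 S=56.1330 intr=18.1670 cont=18.7149 V=18.7149[hold]; j=1 S=72.4094 intr=1.8906 cont=7.8943 V=7.8943[hold]; j=2 S=93.4053 intr=0.0000 cont=1.8275 V=1.8275[hold]; j=3 S=120.4892 intr=0.0000 cont=0.1345 V=0.1345[hold]  S*(3)=-
k=2: j=0 S=63.7538 intr=10.5462 cont=13.4550 V=13.4550[hold]; j=1 S=82.2400 intr=0.0000 cont=4.9542 V=4.9542[hold]; j=2 S=106.0864 intr=0.0000 cont=1.0083 V=1.0083[hold]  S*(2)=-
k=1: j=0 S=72.4094 intr=1.8906 cont=9.3270 V=9.3270[hold]; j=1 S=93.4053 intr=0.0000 cont=3.0425 V=3.0425[hold]  S*(1)=-
k=0: j=0 S=82.2400 intr=0.0000 cont=6.2774 V=6.2774[hold]  S*(0)=-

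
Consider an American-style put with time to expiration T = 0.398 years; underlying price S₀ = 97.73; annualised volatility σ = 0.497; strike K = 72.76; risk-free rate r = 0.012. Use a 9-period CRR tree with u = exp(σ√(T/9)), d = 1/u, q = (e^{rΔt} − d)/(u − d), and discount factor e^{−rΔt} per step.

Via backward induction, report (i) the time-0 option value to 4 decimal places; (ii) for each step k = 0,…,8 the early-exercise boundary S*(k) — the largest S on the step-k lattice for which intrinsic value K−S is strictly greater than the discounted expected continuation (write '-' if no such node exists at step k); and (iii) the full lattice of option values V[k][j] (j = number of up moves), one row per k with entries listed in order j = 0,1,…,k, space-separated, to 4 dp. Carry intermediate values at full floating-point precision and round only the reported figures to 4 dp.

Δt=0.04422  u=1.11017  d=0.90076  q=0.47643  discount=0.99947
step 9 (expiry): payoffs max(K−S,0) = 34.6080 25.7384 14.8068 1.3338 0.0000 0.0000 0.0000 0.0000 0.0000 0.0000
step 8: (k=8,j=0): S=42.3552, (K−S)⁺=30.4048, hold=30.3662 ⇒ V=30.4048 exercise | (k=8,j=1): S=52.2020, (K−S)⁺=20.5580, hold=20.5194 ⇒ V=20.5580 exercise | (k=8,j=2): S=64.3380, (K−S)⁺=8.4220, hold=8.3834 ⇒ V=8.4220 exercise | (k=8,j=3): S=79.2954, (K−S)⁺=0.0000, hold=0.6980 ⇒ V=0.6980 continue | (k=8,j=4): S=97.7300, (K−S)⁺=0.0000, hold=0.0000 ⇒ V=0.0000 continue | (k=8,j=5): S=120.4503, (K−S)⁺=0.0000, hold=0.0000 ⇒ V=0.0000 continue | (k=8,j=6): S=148.4527, (K−S)⁺=0.0000, hold=0.0000 ⇒ V=0.0000 continue | (k=8,j=7): S=182.9652, (K−S)⁺=0.0000, hold=0.0000 ⇒ V=0.0000 continue | (k=8,j=8): S=225.5010, (K−S)⁺=0.0000, hold=0.0000 ⇒ V=0.0000 continue  boundary S*=64.3380
step 7: (k=7,j=0): S=47.0216, (K−S)⁺=25.7384, hold=25.6998 ⇒ V=25.7384 exercise | (k=7,j=1): S=57.9532, (K−S)⁺=14.8068, hold=14.7682 ⇒ V=14.8068 exercise | (k=7,j=2): S=71.4262, (K−S)⁺=1.3338, hold=4.7395 ⇒ V=4.7395 continue | (k=7,j=3): S=88.0314, (K−S)⁺=0.0000, hold=0.3652 ⇒ V=0.3652 continue | (k=7,j=4): S=108.4971, (K−S)⁺=0.0000, hold=0.0000 ⇒ V=0.0000 continue | (k=7,j=5): S=133.7205, (K−S)⁺=0.0000, hold=0.0000 ⇒ V=0.0000 continue | (k=7,j=6): S=164.8080, (K−S)⁺=0.0000, hold=0.0000 ⇒ V=0.0000 continue | (k=7,j=7): S=203.1227, (K−S)⁺=0.0000, hold=0.0000 ⇒ V=0.0000 continue  boundary S*=57.9532
step 6: (k=6,j=0): S=52.2020, (K−S)⁺=20.5580, hold=20.5194 ⇒ V=20.5580 exercise | (k=6,j=1): S=64.3380, (K−S)⁺=8.4220, hold=10.0051 ⇒ V=10.0051 continue | (k=6,j=2): S=79.2954, (K−S)⁺=0.0000, hold=2.6541 ⇒ V=2.6541 continue | (k=6,j=3): S=97.7300, (K−S)⁺=0.0000, hold=0.1911 ⇒ V=0.1911 continue | (k=6,j=4): S=120.4503, (K−S)⁺=0.0000, hold=0.0000 ⇒ V=0.0000 continue | (k=6,j=5): S=148.4527, (K−S)⁺=0.0000, hold=0.0000 ⇒ V=0.0000 continue | (k=6,j=6): S=182.9652, (K−S)⁺=0.0000, hold=0.0000 ⇒ V=0.0000 continue  boundary S*=52.2020
step 5: (k=5,j=0): S=57.9532, (K−S)⁺=14.8068, hold=15.5220 ⇒ V=15.5220 continue | (k=5,j=1): S=71.4262, (K−S)⁺=1.3338, hold=6.4994 ⇒ V=6.4994 continue | (k=5,j=2): S=88.0314, (K−S)⁺=0.0000, hold=1.4799 ⇒ V=1.4799 continue | (k=5,j=3): S=108.4971, (K−S)⁺=0.0000, hold=0.1000 ⇒ V=0.1000 continue | (k=5,j=4): S=133.7205, (K−S)⁺=0.0000, hold=0.0000 ⇒ V=0.0000 continue | (k=5,j=5): S=164.8080, (K−S)⁺=0.0000, hold=0.0000 ⇒ V=0.0000 continue  boundary S*=-
step 4: (k=4,j=0): S=64.3380, (K−S)⁺=8.4220, hold=11.2174 ⇒ V=11.2174 continue | (k=4,j=1): S=79.2954, (K−S)⁺=0.0000, hold=4.1058 ⇒ V=4.1058 continue | (k=4,j=2): S=97.7300, (K−S)⁺=0.0000, hold=0.8220 ⇒ V=0.8220 continue | (k=4,j=3): S=120.4503, (K−S)⁺=0.0000, hold=0.0523 ⇒ V=0.0523 continue | (k=4,j=4): S=148.4527, (K−S)⁺=0.0000, hold=0.0000 ⇒ V=0.0000 continue  boundary S*=-
step 3: (k=3,j=0): S=71.4262, (K−S)⁺=1.3338, hold=7.8251 ⇒ V=7.8251 continue | (k=3,j=1): S=88.0314, (K−S)⁺=0.0000, hold=2.5399 ⇒ V=2.5399 continue | (k=3,j=2): S=108.4971, (K−S)⁺=0.0000, hold=0.4551 ⇒ V=0.4551 continue | (k=3,j=3): S=133.7205, (K−S)⁺=0.0000, hold=0.0274 ⇒ V=0.0274 continue  boundary S*=-
step 2: (k=2,j=0): S=79.2954, (K−S)⁺=0.0000, hold=5.3043 ⇒ V=5.3043 continue | (k=2,j=1): S=97.7300, (K−S)⁺=0.0000, hold=1.5458 ⇒ V=1.5458 continue | (k=2,j=2): S=120.4503, (K−S)⁺=0.0000, hold=0.2512 ⇒ V=0.2512 continue  boundary S*=-
step 1: (k=1,j=0): S=88.0314, (K−S)⁺=0.0000, hold=3.5118 ⇒ V=3.5118 continue | (k=1,j=1): S=108.4971, (K−S)⁺=0.0000, hold=0.9285 ⇒ V=0.9285 continue  boundary S*=-
step 0: (k=0,j=0): S=97.7300, (K−S)⁺=0.0000, hold=2.2798 ⇒ V=2.2798 continue  boundary S*=-

price = 2.2798
boundary = - - - - - - 52.2020 57.9532 64.3380
tree:
2.2798
3.5118 0.9285
5.3043 1.5458 0.2512
7.8251 2.5399 0.4551 0.0274
11.2174 4.1058 0.8220 0.0523 0.0000
15.5220 6.4994 1.4799 0.1000 0.0000 0.0000
20.5580 10.0051 2.6541 0.1911 0.0000 0.0000 0.0000
25.7384 14.8068 4.7395 0.3652 0.0000 0.0000 0.0000 0.0000
30.4048 20.5580 8.4220 0.6980 0.0000 0.0000 0.0000 0.0000 0.0000
34.6080 25.7384 14.8068 1.3338 0.0000 0.0000 0.0000 0.0000 0.0000 0.0000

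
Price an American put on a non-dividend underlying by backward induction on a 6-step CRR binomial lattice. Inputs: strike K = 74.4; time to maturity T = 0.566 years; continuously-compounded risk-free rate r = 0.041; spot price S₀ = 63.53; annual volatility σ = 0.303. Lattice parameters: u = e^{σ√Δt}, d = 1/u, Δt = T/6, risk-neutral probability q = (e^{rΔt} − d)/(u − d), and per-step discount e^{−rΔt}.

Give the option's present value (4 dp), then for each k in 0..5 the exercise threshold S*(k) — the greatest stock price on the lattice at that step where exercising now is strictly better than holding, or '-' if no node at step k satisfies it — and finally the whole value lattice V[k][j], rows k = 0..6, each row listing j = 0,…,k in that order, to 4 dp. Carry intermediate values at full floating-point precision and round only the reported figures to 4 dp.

Δt=0.09433  u=1.09753  d=0.91114  q=0.49754  discount=0.99614
step 6 (expiry): payoffs max(K−S,0) = 38.0521 30.6163 21.6593 10.8700 0.0000 0.0000 0.0000
step 5: (k=5,j=0): S=39.8929, (K−S)⁺=34.5071, hold=34.2199 ⇒ V=34.5071 exercise | (k=5,j=1): S=48.0540, (K−S)⁺=26.3460, hold=26.0588 ⇒ V=26.3460 exercise | (k=5,j=2): S=57.8845, (K−S)⁺=16.5155, hold=16.2283 ⇒ V=16.5155 exercise | (k=5,j=3): S=69.7261, (K−S)⁺=4.6739, hold=5.4406 ⇒ V=5.4406 continue | (k=5,j=4): S=83.9902, (K−S)⁺=0.0000, hold=0.0000 ⇒ V=0.0000 continue | (k=5,j=5): S=101.1723, (K−S)⁺=0.0000, hold=0.0000 ⇒ V=0.0000 continue  boundary S*=57.8845
step 4: (k=4,j=0): S=43.7837, (K−S)⁺=30.6163, hold=30.3291 ⇒ V=30.6163 exercise | (k=4,j=1): S=52.7407, (K−S)⁺=21.6593, hold=21.3721 ⇒ V=21.6593 exercise | (k=4,j=2): S=63.5300, (K−S)⁺=10.8700, hold=10.9628 ⇒ V=10.9628 continue | (k=4,j=3): S=76.5265, (K−S)⁺=0.0000, hold=2.7231 ⇒ V=2.7231 continue | (k=4,j=4): S=92.1818, (K−S)⁺=0.0000, hold=0.0000 ⇒ V=0.0000 continue  boundary S*=52.7407
step 3: (k=3,j=0): S=48.0540, (K−S)⁺=26.3460, hold=26.0588 ⇒ V=26.3460 exercise | (k=3,j=1): S=57.8845, (K−S)⁺=16.5155, hold=16.2743 ⇒ V=16.5155 exercise | (k=3,j=2): S=69.7261, (K−S)⁺=4.6739, hold=6.8367 ⇒ V=6.8367 continue | (k=3,j=3): S=83.9902, (K−S)⁺=0.0000, hold=1.3630 ⇒ V=1.3630 continue  boundary S*=57.8845
step 2: (k=2,j=0): S=52.7407, (K−S)⁺=21.6593, hold=21.3721 ⇒ V=21.6593 exercise | (k=2,j=1): S=63.5300, (K−S)⁺=10.8700, hold=11.6548 ⇒ V=11.6548 continue | (k=2,j=2): S=76.5265, (K−S)⁺=0.0000, hold=4.0974 ⇒ V=4.0974 continue  boundary S*=52.7407
step 1: (k=1,j=0): S=57.8845, (K−S)⁺=16.5155, hold=16.6172 ⇒ V=16.6172 continue | (k=1,j=1): S=69.7261, (K−S)⁺=4.6739, hold=7.8642 ⇒ V=7.8642 continue  boundary S*=-
step 0: (k=0,j=0): S=63.5300, (K−S)⁺=10.8700, hold=12.2149 ⇒ V=12.2149 continue  boundary S*=-

price = 12.2149
boundary = - - 52.7407 57.8845 52.7407 57.8845
tree:
12.2149
16.6172 7.8642
21.6593 11.6548 4.0974
26.3460 16.5155 6.8367 1.3630
30.6163 21.6593 10.9628 2.7231 0.0000
34.5071 26.3460 16.5155 5.4406 0.0000 0.0000
38.0521 30.6163 21.6593 10.8700 0.0000 0.0000 0.0000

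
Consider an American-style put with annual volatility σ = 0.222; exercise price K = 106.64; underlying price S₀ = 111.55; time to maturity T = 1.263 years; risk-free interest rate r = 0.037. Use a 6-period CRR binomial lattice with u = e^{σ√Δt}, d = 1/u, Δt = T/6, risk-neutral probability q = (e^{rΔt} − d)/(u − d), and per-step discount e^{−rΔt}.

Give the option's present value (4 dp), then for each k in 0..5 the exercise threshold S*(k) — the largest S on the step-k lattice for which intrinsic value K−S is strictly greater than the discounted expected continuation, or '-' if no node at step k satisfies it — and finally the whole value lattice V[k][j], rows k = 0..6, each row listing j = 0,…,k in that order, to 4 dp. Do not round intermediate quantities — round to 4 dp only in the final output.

params: Δt=0.21050 u=1.10722 d=0.90316 q=0.51287 e^(-rΔt)=0.99224
t_6 payoffs: 46.0974 32.4183 15.6486 0.0000 0.0000 0.0000 0.0000
t_5: node(5,0) S=67.0341 payoff=39.6059 vs cont=38.7785 → 39.6059 [stop]  node(5,1) S=82.1799 payoff=24.4601 vs cont=23.6328 → 24.4601 [stop]  node(5,2) S=100.7476 payoff=5.8924 vs cont=7.5637 → 7.5637 [wait]  node(5,3) S=123.5106 payoff=0.0000 vs cont=0.0000 → 0.0000 [wait]  node(5,4) S=151.4167 payoff=0.0000 vs cont=0.0000 → 0.0000 [wait]  node(5,5) S=185.6279 payoff=0.0000 vs cont=0.0000 → 0.0000 [wait]  ⇒ S*(5)=82.1799
t_4: node(4,0) S=74.2217 payoff=32.4183 vs cont=31.5910 → 32.4183 [stop]  node(4,1) S=90.9914 payoff=15.6486 vs cont=15.6718 → 15.6718 [wait]  node(4,2) S=111.5500 payoff=0.0000 vs cont=3.6559 → 3.6559 [wait]  node(4,3) S=136.7537 payoff=0.0000 vs cont=0.0000 → 0.0000 [wait]  node(4,4) S=167.6519 payoff=0.0000 vs cont=0.0000 → 0.0000 [wait]  ⇒ S*(4)=74.2217
t_3: node(3,0) S=82.1799 payoff=24.4601 vs cont=23.6446 → 24.4601 [stop]  node(3,1) S=100.7476 payoff=5.8924 vs cont=9.4354 → 9.4354 [wait]  node(3,2) S=123.5106 payoff=0.0000 vs cont=1.7671 → 1.7671 [wait]  node(3,3) S=151.4167 payoff=0.0000 vs cont=0.0000 → 0.0000 [wait]  ⇒ S*(3)=82.1799
t_2: node(2,0) S=90.9914 payoff=15.6486 vs cont=16.6243 → 16.6243 [wait]  node(2,1) S=111.5500 payoff=0.0000 vs cont=5.4598 → 5.4598 [wait]  node(2,2) S=136.7537 payoff=0.0000 vs cont=0.8541 → 0.8541 [wait]  ⇒ S*(2)=-
t_1: node(1,0) S=100.7476 payoff=5.8924 vs cont=10.8138 → 10.8138 [wait]  node(1,1) S=123.5106 payoff=0.0000 vs cont=3.0736 → 3.0736 [wait]  ⇒ S*(1)=-
t_0: node(0,0) S=111.5500 payoff=0.0000 vs cont=6.7909 → 6.7909 [wait]  ⇒ S*(0)=-

price = 6.7909
boundary = - - - 82.1799 74.2217 82.1799
tree:
6.7909
10.8138 3.0736
16.6243 5.4598 0.8541
24.4601 9.4354 1.7671 0.0000
32.4183 15.6718 3.6559 0.0000 0.0000
39.6059 24.4601 7.5637 0.0000 0.0000 0.0000
46.0974 32.4183 15.6486 0.0000 0.0000 0.0000 0.0000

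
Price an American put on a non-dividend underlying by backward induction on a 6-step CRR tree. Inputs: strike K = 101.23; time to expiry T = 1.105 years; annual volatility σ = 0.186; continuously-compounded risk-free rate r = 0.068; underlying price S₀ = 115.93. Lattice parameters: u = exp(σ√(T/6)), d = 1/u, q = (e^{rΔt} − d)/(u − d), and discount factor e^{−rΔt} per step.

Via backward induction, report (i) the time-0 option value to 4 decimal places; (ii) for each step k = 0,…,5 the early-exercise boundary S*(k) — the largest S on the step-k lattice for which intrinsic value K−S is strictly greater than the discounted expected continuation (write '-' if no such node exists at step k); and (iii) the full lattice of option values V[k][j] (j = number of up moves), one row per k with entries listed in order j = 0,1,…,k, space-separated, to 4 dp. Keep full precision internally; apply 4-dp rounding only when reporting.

price = 1.6694
boundary = - - - - 84.2427 91.2427
tree:
1.6694
3.1344 0.5508
5.7325 1.1547 0.0866
10.1202 2.3990 0.1988 0.0000
16.9873 4.9289 0.4565 0.0000 0.0000
23.4503 9.9873 1.0479 0.0000 0.0000 0.0000
29.4175 16.9873 2.4056 0.0000 0.0000 0.0000 0.0000

params: Δt=0.18417 u=1.08309 d=0.92328 q=0.55891 e^(-rΔt)=0.98755
t_6 payoffs: 29.4175 16.9873 2.4056 0.0000 0.0000 0.0000 0.0000
t_5: node(5,0) S=77.7797 payoff=23.4503 vs cont=22.1905 → 23.4503 [stop]  node(5,1) S=91.2427 payoff=9.9873 vs cont=8.7275 → 9.9873 [stop]  node(5,2) S=107.0360 payoff=0.0000 vs cont=1.0479 → 1.0479 [wait]  node(5,3) S=125.5630 payoff=0.0000 vs cont=0.0000 → 0.0000 [wait]  node(5,4) S=147.2969 payoff=0.0000 vs cont=0.0000 → 0.0000 [wait]  node(5,5) S=172.7927 payoff=0.0000 vs cont=0.0000 → 0.0000 [wait]  ⇒ S*(5)=91.2427
t_4: node(4,0) S=84.2427 payoff=16.9873 vs cont=15.7275 → 16.9873 [stop]  node(4,1) S=98.8244 payoff=2.4056 vs cont=4.9289 → 4.9289 [wait]  node(4,2) S=115.9300 payoff=0.0000 vs cont=0.4565 → 0.4565 [wait]  node(4,3) S=135.9965 payoff=0.0000 vs cont=0.0000 → 0.0000 [wait]  node(4,4) S=159.5363 payoff=0.0000 vs cont=0.0000 → 0.0000 [wait]  ⇒ S*(4)=84.2427
t_3: node(3,0) S=91.2427 payoff=9.9873 vs cont=10.1202 → 10.1202 [wait]  node(3,1) S=107.0360 payoff=0.0000 vs cont=2.3990 → 2.3990 [wait]  node(3,2) S=125.5630 payoff=0.0000 vs cont=0.1988 → 0.1988 [wait]  node(3,3) S=147.2969 payoff=0.0000 vs cont=0.0000 → 0.0000 [wait]  ⇒ S*(3)=-
t_2: node(2,0) S=98.8244 payoff=2.4056 vs cont=5.7325 → 5.7325 [wait]  node(2,1) S=115.9300 payoff=0.0000 vs cont=1.1547 → 1.1547 [wait]  node(2,2) S=135.9965 payoff=0.0000 vs cont=0.0866 → 0.0866 [wait]  ⇒ S*(2)=-
t_1: node(1,0) S=107.0360 payoff=0.0000 vs cont=3.1344 → 3.1344 [wait]  node(1,1) S=125.5630 payoff=0.0000 vs cont=0.5508 → 0.5508 [wait]  ⇒ S*(1)=-
t_0: node(0,0) S=115.9300 payoff=0.0000 vs cont=1.6694 → 1.6694 [wait]  ⇒ S*(0)=-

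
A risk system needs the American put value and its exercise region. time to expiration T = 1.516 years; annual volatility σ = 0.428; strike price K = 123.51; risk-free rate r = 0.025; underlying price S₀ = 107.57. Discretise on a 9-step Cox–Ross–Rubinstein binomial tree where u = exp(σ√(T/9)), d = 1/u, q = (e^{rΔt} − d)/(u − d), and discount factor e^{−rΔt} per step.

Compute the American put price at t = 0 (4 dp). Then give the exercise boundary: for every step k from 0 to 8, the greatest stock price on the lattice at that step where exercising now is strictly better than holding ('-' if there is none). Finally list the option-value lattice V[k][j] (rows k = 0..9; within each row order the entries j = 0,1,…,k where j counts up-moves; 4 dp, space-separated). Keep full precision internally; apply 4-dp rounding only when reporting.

Δt=0.16844, u=1.19203, d=0.83890, q=0.46815, disc=e^(-rΔt)=0.99580
k=9 terminal: V=max(K-S,0) → 101.3740 92.0561 78.8158 60.0022 33.2692 0.0000 0.0000 0.0000 0.0000 0.0000
k=8: j=0 S=26.3868 intr=97.1232 cont=96.6042 V=97.1232[EX]; j=1 S=37.4941 intr=86.0159 cont=85.4969 V=86.0159[EX]; j=2 S=53.2769 intr=70.2331 cont=69.7141 V=70.2331[EX]; j=3 S=75.7034 intr=47.8066 cont=47.2876 V=47.8066[EX]; j=4 S=107.5700 intr=15.9400 cont=17.6199 V=17.6199[hold]; j=5 S=152.8506 intr=0.0000 cont=0.0000 V=0.0000[hold]; j=6 S=217.1917 intr=0.0000 cont=0.0000 V=0.0000[hold]; j=7 S=308.6167 intr=0.0000 cont=0.0000 V=0.0000[hold]; j=8 S=438.5261 intr=0.0000 cont=0.0000 V=0.0000[hold]  S*(8)=75.7034
k=7: j=0 S=31.4539 intr=92.0561 cont=91.5370 V=92.0561[EX]; j=1 S=44.6942 intr=78.8158 cont=78.2968 V=78.8158[EX]; j=2 S=63.5078 intr=60.0022 cont=59.4832 V=60.0022[EX]; j=3 S=90.2408 intr=33.2692 cont=33.5333 V=33.5333[hold]; j=4 S=128.2269 intr=0.0000 cont=9.3318 V=9.3318[hold]; j=5 S=182.2029 intr=0.0000 cont=0.0000 V=0.0000[hold]; j=6 S=258.8996 intr=0.0000 cont=0.0000 V=0.0000[hold]; j=7 S=367.8810 intr=0.0000 cont=0.0000 V=0.0000[hold]  S*(7)=63.5078
k=6: j=0 S=37.4941 intr=86.0159 cont=85.4969 V=86.0159[EX]; j=1 S=53.2769 intr=70.2331 cont=69.7141 V=70.2331[EX]; j=2 S=75.7034 intr=47.8066 cont=47.4108 V=47.8066[EX]; j=3 S=107.5700 intr=15.9400 cont=22.1101 V=22.1101[hold]; j=4 S=152.8506 intr=0.0000 cont=4.9423 V=4.9423[hold]; j=5 S=217.1917 intr=0.0000 cont=0.0000 V=0.0000[hold]; j=6 S=308.6167 intr=0.0000 cont=0.0000 V=0.0000[hold]  S*(6)=75.7034
k=5: j=0 S=44.6942 intr=78.8158 cont=78.2968 V=78.8158[EX]; j=1 S=63.5078 intr=60.0022 cont=59.4832 V=60.0022[EX]; j=2 S=90.2408 intr=33.2692 cont=35.6265 V=35.6265[hold]; j=3 S=128.2269 intr=0.0000 cont=14.0139 V=14.0139[hold]; j=4 S=182.2029 intr=0.0000 cont=2.6175 V=2.6175[hold]; j=5 S=258.8996 intr=0.0000 cont=0.0000 V=0.0000[hold]  S*(5)=63.5078
k=4: j=0 S=53.2769 intr=70.2331 cont=69.7141 V=70.2331[EX]; j=1 S=75.7034 intr=47.8066 cont=48.3866 V=48.3866[hold]; j=2 S=107.5700 intr=15.9400 cont=25.4014 V=25.4014[hold]; j=3 S=152.8506 intr=0.0000 cont=8.6422 V=8.6422[hold]; j=4 S=217.1917 intr=0.0000 cont=1.3863 V=1.3863[hold]  S*(4)=53.2769
k=3: j=0 S=63.5078 intr=60.0022 cont=59.7535 V=60.0022[EX]; j=1 S=90.2408 intr=33.2692 cont=37.4680 V=37.4680[hold]; j=2 S=128.2269 intr=0.0000 cont=17.4819 V=17.4819[hold]; j=3 S=182.2029 intr=0.0000 cont=5.2233 V=5.2233[hold]  S*(3)=63.5078
k=2: j=0 S=75.7034 intr=47.8066 cont=49.2451 V=49.2451[hold]; j=1 S=107.5700 intr=15.9400 cont=27.9934 V=27.9934[hold]; j=2 S=152.8506 intr=0.0000 cont=11.6937 V=11.6937[hold]  S*(2)=-
k=1: j=0 S=90.2408 intr=33.2692 cont=39.1310 V=39.1310[hold]; j=1 S=128.2269 intr=0.0000 cont=20.2772 V=20.2772[hold]  S*(1)=-
k=0: j=0 S=107.5700 intr=15.9400 cont=30.1773 V=30.1773[hold]  S*(0)=-

price = 30.1773
boundary = - - - 63.5078 53.2769 63.5078 75.7034 63.5078 75.7034
tree:
30.1773
39.1310 20.2772
49.2451 27.9934 11.6937
60.0022 37.4680 17.4819 5.2233
70.2331 48.3866 25.4014 8.6422 1.3863
78.8158 60.0022 35.6265 14.0139 2.6175 0.0000
86.0159 70.2331 47.8066 22.1101 4.9423 0.0000 0.0000
92.0561 78.8158 60.0022 33.5333 9.3318 0.0000 0.0000 0.0000
97.1232 86.0159 70.2331 47.8066 17.6199 0.0000 0.0000 0.0000 0.0000
101.3740 92.0561 78.8158 60.0022 33.2692 0.0000 0.0000 0.0000 0.0000 0.0000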